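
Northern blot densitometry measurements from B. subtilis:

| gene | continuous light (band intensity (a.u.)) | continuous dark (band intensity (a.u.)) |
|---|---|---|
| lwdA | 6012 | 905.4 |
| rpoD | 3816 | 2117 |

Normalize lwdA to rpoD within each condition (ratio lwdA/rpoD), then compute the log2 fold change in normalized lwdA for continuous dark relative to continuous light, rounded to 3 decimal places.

lwdA/rpoD (continuous light) = 6012 / 3816 = 1.5755
lwdA/rpoD (continuous dark) = 905.4 / 2117 = 0.42768
Fold change = 0.42768 / 1.5755 = 0.2715
log2(0.2715) = -1.8812

-1.881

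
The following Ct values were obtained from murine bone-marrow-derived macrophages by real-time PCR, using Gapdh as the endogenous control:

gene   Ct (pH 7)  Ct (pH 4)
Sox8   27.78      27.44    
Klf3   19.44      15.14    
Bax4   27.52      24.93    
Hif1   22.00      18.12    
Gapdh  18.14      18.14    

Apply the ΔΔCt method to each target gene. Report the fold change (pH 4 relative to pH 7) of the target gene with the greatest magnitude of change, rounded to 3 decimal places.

19.698

Sox8: ΔΔCt = (27.44−18.14) − (27.78−18.14) = 9.30 − 9.64 = -0.34; fold change = 2^0.34 = 1.266
Klf3: ΔΔCt = (15.14−18.14) − (19.44−18.14) = -3.00 − 1.30 = -4.30; fold change = 2^4.30 = 19.698
Bax4: ΔΔCt = (24.93−18.14) − (27.52−18.14) = 6.79 − 9.38 = -2.59; fold change = 2^2.59 = 6.021
Hif1: ΔΔCt = (18.12−18.14) − (22.00−18.14) = -0.02 − 3.86 = -3.88; fold change = 2^3.88 = 14.723
Klf3 has the largest |ΔΔCt| = 4.30.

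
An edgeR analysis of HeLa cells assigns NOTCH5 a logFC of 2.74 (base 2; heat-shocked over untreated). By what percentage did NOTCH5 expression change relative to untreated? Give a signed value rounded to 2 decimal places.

Fold change = 2^(2.74) = 6.6807
Percent change = (FC − 1) × 100% = (6.6807 − 1) × 100 = 568.07%

568.07%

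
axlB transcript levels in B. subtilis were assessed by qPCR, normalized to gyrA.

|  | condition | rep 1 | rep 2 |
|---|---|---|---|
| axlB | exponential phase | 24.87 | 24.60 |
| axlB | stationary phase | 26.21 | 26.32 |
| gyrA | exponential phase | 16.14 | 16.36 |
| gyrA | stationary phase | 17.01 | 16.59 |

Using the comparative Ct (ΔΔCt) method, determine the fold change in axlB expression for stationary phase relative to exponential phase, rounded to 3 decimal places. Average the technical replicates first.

Mean Ct: axlB exponential phase 24.735; axlB stationary phase 26.265; gyrA exponential phase 16.250; gyrA stationary phase 16.800
ΔCt(exponential phase) = 24.735 − 16.250 = 8.485
ΔCt(stationary phase) = 26.265 − 16.800 = 9.465
ΔΔCt = 9.465 − 8.485 = 0.980
Fold change = 2^(−0.980) = 0.5070

0.507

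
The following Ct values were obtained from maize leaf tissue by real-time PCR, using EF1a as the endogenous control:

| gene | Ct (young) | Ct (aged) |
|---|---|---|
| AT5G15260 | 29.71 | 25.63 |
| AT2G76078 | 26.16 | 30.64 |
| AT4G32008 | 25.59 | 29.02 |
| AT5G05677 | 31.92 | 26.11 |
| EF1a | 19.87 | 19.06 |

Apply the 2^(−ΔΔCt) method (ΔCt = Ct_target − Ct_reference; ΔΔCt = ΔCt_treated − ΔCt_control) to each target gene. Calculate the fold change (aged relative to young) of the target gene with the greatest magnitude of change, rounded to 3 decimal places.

AT5G15260: ΔΔCt = (25.63−19.06) − (29.71−19.87) = 6.57 − 9.84 = -3.27; fold change = 2^3.27 = 9.646
AT2G76078: ΔΔCt = (30.64−19.06) − (26.16−19.87) = 11.58 − 6.29 = 5.29; fold change = 2^-5.29 = 0.026
AT4G32008: ΔΔCt = (29.02−19.06) − (25.59−19.87) = 9.96 − 5.72 = 4.24; fold change = 2^-4.24 = 0.053
AT5G05677: ΔΔCt = (26.11−19.06) − (31.92−19.87) = 7.05 − 12.05 = -5.00; fold change = 2^5.00 = 32.000
AT2G76078 has the largest |ΔΔCt| = 5.29.

0.026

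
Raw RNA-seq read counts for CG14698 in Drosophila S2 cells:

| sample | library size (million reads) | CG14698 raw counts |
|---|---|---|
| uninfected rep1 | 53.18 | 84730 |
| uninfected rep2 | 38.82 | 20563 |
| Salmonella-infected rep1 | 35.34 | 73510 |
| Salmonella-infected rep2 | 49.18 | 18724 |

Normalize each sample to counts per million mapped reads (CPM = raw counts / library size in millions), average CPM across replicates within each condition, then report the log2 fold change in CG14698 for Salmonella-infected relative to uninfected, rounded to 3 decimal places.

CPM(uninfected rep1) = 84730 / 53.18 = 1593.2681
CPM(uninfected rep2) = 20563 / 38.82 = 529.7012
CPM(Salmonella-infected rep1) = 73510 / 35.34 = 2080.0792
CPM(Salmonella-infected rep2) = 18724 / 49.18 = 380.7239
mean CPM(uninfected) = 1061.4847; mean CPM(Salmonella-infected) = 1230.4016
Fold change = 1230.4016 / 1061.4847 = 1.15913
log2(1.15913) = 0.2130

0.213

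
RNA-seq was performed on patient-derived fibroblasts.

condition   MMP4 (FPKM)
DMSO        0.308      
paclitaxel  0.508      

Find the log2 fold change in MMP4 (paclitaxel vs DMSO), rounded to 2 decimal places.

0.72

Fold change = 0.508 / 0.308 = 1.6494
log2(1.6494) = 0.722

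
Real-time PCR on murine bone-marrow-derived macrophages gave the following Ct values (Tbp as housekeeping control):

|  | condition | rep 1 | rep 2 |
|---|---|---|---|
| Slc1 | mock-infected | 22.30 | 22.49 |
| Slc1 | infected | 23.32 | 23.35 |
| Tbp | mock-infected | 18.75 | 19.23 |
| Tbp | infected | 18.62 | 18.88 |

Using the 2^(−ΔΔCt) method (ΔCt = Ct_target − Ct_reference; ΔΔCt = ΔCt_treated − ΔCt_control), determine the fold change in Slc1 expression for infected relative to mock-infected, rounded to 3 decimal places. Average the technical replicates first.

0.441

Mean Ct: Slc1 mock-infected 22.395; Slc1 infected 23.335; Tbp mock-infected 18.990; Tbp infected 18.750
ΔCt(mock-infected) = 22.395 − 18.990 = 3.405
ΔCt(infected) = 23.335 − 18.750 = 4.585
ΔΔCt = 4.585 − 3.405 = 1.180
Fold change = 2^(−1.180) = 0.4414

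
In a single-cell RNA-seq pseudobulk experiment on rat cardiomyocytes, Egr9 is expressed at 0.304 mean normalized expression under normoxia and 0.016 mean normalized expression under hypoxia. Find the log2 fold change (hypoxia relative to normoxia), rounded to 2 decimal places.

Fold change = 0.016 / 0.304 = 0.0526
log2(0.0526) = -4.248

-4.25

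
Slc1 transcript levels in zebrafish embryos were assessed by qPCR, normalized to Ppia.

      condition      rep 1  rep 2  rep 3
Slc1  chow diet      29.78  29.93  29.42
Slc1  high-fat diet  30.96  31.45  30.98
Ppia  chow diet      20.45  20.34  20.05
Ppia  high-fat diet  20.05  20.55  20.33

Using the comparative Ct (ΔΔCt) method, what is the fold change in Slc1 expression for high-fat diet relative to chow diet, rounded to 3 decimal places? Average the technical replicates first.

Mean Ct: Slc1 chow diet 29.710; Slc1 high-fat diet 31.130; Ppia chow diet 20.280; Ppia high-fat diet 20.310
ΔCt(chow diet) = 29.710 − 20.280 = 9.430
ΔCt(high-fat diet) = 31.130 − 20.310 = 10.820
ΔΔCt = 10.820 − 9.430 = 1.390
Fold change = 2^(−1.390) = 0.3816

0.382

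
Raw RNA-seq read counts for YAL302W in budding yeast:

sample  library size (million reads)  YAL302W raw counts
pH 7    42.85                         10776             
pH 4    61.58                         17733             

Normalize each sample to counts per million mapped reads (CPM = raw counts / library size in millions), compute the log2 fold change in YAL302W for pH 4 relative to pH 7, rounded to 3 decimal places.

0.195

CPM(pH 7) = 10776 / 42.85 = 251.4819
CPM(pH 4) = 17733 / 61.58 = 287.9669
Fold change = 287.9669 / 251.4819 = 1.14508
log2(1.14508) = 0.1954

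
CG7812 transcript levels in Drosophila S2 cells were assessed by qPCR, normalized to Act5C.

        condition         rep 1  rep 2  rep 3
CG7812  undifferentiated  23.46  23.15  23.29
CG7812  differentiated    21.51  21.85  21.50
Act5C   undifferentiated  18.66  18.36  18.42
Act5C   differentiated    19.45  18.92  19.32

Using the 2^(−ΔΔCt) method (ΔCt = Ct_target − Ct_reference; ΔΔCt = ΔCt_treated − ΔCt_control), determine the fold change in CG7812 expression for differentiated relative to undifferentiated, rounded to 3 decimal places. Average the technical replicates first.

5.389

Mean Ct: CG7812 undifferentiated 23.300; CG7812 differentiated 21.620; Act5C undifferentiated 18.480; Act5C differentiated 19.230
ΔCt(undifferentiated) = 23.300 − 18.480 = 4.820
ΔCt(differentiated) = 21.620 − 19.230 = 2.390
ΔΔCt = 2.390 − 4.820 = -2.430
Fold change = 2^(−(-2.430)) = 2^2.430 = 5.3889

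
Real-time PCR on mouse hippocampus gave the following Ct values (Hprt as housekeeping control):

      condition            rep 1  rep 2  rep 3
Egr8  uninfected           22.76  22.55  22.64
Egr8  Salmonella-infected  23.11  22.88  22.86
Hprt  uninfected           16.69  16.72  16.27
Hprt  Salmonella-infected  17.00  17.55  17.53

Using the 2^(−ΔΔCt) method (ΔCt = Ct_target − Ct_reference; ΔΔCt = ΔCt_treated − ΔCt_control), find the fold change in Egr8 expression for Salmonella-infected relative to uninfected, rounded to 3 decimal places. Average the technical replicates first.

Mean Ct: Egr8 uninfected 22.650; Egr8 Salmonella-infected 22.950; Hprt uninfected 16.560; Hprt Salmonella-infected 17.360
ΔCt(uninfected) = 22.650 − 16.560 = 6.090
ΔCt(Salmonella-infected) = 22.950 − 17.360 = 5.590
ΔΔCt = 5.590 − 6.090 = -0.500
Fold change = 2^(−(-0.500)) = 2^0.500 = 1.4142

1.414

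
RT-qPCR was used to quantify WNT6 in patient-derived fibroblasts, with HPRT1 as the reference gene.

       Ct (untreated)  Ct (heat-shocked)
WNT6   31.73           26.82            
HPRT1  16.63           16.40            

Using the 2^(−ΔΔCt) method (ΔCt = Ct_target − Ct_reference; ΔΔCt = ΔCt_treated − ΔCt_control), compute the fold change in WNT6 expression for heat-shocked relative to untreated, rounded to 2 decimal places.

ΔCt(untreated) = 31.730 − 16.630 = 15.100
ΔCt(heat-shocked) = 26.820 − 16.400 = 10.420
ΔΔCt = 10.420 − 15.100 = -4.680
Fold change = 2^(−(-4.680)) = 2^4.680 = 25.634

25.63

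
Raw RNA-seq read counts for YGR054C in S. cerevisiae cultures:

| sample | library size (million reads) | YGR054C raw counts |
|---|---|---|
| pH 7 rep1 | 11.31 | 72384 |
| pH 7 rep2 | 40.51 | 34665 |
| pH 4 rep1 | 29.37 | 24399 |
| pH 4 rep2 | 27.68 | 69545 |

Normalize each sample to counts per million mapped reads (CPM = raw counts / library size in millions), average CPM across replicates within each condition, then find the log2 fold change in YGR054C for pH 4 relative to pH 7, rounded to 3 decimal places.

-1.118

CPM(pH 7 rep1) = 72384 / 11.31 = 6400.0000
CPM(pH 7 rep2) = 34665 / 40.51 = 855.7146
CPM(pH 4 rep1) = 24399 / 29.37 = 830.7457
CPM(pH 4 rep2) = 69545 / 27.68 = 2512.4639
mean CPM(pH 7) = 3627.8573; mean CPM(pH 4) = 1671.6048
Fold change = 1671.6048 / 3627.8573 = 0.46077
log2(0.46077) = -1.1179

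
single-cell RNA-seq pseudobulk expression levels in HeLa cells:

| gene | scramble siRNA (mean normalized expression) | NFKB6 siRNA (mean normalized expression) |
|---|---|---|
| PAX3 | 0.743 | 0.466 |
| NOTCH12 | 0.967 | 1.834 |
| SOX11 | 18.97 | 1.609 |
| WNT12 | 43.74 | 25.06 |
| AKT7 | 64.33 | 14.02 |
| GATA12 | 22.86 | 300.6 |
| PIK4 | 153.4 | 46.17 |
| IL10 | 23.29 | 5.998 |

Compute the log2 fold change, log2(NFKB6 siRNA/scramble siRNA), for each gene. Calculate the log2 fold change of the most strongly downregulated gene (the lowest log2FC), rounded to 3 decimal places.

log2(0.466/0.743) = -0.673  (PAX3)
log2(1.834/0.967) = 0.923  (NOTCH12)
log2(1.609/18.97) = -3.559  (SOX11)
log2(25.06/43.74) = -0.804  (WNT12)
log2(14.02/64.33) = -2.198  (AKT7)
log2(300.6/22.86) = 3.717  (GATA12)
log2(46.17/153.4) = -1.732  (PIK4)
log2(5.998/23.29) = -1.957  (IL10)
SOX11 is most strongly downregulated.

-3.559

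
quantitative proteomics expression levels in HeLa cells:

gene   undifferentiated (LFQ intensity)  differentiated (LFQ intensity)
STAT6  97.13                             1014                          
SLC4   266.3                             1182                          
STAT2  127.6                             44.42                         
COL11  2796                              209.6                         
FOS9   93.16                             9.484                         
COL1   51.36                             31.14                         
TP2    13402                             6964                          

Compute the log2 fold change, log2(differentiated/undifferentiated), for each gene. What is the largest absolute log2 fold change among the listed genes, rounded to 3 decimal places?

log2(1014/97.13) = 3.384  (STAT6)
log2(1182/266.3) = 2.150  (SLC4)
log2(44.42/127.6) = -1.522  (STAT2)
log2(209.6/2796) = -3.738  (COL11)
log2(9.484/93.16) = -3.296  (FOS9)
log2(31.14/51.36) = -0.722  (COL1)
log2(6964/13402) = -0.944  (TP2)
The largest magnitude belongs to COL11.

3.738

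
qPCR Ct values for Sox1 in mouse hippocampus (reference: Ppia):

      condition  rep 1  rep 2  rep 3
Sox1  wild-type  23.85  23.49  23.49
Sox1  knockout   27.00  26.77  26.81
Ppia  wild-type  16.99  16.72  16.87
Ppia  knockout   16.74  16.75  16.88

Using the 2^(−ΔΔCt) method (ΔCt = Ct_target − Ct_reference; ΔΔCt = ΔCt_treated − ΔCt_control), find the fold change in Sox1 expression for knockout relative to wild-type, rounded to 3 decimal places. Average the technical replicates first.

Mean Ct: Sox1 wild-type 23.610; Sox1 knockout 26.860; Ppia wild-type 16.860; Ppia knockout 16.790
ΔCt(wild-type) = 23.610 − 16.860 = 6.750
ΔCt(knockout) = 26.860 − 16.790 = 10.070
ΔΔCt = 10.070 − 6.750 = 3.320
Fold change = 2^(−3.320) = 0.1001

0.100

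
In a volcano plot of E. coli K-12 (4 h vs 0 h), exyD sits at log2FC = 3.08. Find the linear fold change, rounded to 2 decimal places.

Fold change = 2^(3.08) = 8.456

8.46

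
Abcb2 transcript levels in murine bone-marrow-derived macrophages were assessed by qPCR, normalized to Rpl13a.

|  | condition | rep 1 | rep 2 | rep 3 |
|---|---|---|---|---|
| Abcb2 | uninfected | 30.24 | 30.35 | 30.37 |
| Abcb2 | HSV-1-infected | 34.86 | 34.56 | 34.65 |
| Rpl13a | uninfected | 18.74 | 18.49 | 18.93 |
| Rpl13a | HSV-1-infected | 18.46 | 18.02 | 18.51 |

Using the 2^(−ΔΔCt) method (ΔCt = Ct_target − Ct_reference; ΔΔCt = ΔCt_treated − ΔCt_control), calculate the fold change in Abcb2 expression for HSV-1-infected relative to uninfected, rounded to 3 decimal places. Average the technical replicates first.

Mean Ct: Abcb2 uninfected 30.320; Abcb2 HSV-1-infected 34.690; Rpl13a uninfected 18.720; Rpl13a HSV-1-infected 18.330
ΔCt(uninfected) = 30.320 − 18.720 = 11.600
ΔCt(HSV-1-infected) = 34.690 − 18.330 = 16.360
ΔΔCt = 16.360 − 11.600 = 4.760
Fold change = 2^(−4.760) = 0.0369

0.037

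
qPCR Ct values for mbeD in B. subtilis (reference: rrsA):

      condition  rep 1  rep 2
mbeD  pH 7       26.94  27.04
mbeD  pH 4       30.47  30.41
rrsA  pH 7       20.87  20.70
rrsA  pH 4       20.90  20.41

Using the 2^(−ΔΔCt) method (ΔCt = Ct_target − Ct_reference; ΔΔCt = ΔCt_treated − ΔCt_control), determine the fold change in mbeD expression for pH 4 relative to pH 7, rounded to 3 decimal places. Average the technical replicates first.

Mean Ct: mbeD pH 7 26.990; mbeD pH 4 30.440; rrsA pH 7 20.785; rrsA pH 4 20.655
ΔCt(pH 7) = 26.990 − 20.785 = 6.205
ΔCt(pH 4) = 30.440 − 20.655 = 9.785
ΔΔCt = 9.785 − 6.205 = 3.580
Fold change = 2^(−3.580) = 0.0836

0.084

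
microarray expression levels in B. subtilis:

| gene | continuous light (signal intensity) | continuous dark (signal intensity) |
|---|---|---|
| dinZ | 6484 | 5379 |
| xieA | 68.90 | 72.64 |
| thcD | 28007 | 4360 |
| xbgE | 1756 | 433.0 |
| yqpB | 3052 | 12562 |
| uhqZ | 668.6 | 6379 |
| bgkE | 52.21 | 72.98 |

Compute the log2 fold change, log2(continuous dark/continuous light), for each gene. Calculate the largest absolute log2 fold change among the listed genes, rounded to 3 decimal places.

log2(5379/6484) = -0.270  (dinZ)
log2(72.64/68.90) = 0.076  (xieA)
log2(4360/28007) = -2.683  (thcD)
log2(433.0/1756) = -2.020  (xbgE)
log2(12562/3052) = 2.041  (yqpB)
log2(6379/668.6) = 3.254  (uhqZ)
log2(72.98/52.21) = 0.483  (bgkE)
The largest magnitude belongs to uhqZ.

3.254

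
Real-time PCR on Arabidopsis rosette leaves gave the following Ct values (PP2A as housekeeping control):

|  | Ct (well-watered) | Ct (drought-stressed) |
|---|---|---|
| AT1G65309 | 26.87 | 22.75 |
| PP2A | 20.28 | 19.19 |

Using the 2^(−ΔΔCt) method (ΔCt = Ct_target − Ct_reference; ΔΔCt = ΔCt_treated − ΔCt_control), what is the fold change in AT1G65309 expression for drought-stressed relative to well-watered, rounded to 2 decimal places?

ΔCt(well-watered) = 26.870 − 20.280 = 6.590
ΔCt(drought-stressed) = 22.750 − 19.190 = 3.560
ΔΔCt = 3.560 − 6.590 = -3.030
Fold change = 2^(−(-3.030)) = 2^3.030 = 8.168

8.17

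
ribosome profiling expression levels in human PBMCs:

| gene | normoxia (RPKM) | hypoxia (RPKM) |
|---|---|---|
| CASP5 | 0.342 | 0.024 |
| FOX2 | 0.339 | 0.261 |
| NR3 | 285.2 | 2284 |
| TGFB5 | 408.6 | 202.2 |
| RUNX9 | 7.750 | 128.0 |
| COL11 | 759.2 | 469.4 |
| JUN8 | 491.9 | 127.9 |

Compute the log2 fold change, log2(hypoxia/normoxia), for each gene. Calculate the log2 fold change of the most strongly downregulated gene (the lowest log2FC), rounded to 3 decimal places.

log2(0.024/0.342) = -3.833  (CASP5)
log2(0.261/0.339) = -0.377  (FOX2)
log2(2284/285.2) = 3.002  (NR3)
log2(202.2/408.6) = -1.015  (TGFB5)
log2(128.0/7.750) = 4.046  (RUNX9)
log2(469.4/759.2) = -0.694  (COL11)
log2(127.9/491.9) = -1.943  (JUN8)
CASP5 is most strongly downregulated.

-3.833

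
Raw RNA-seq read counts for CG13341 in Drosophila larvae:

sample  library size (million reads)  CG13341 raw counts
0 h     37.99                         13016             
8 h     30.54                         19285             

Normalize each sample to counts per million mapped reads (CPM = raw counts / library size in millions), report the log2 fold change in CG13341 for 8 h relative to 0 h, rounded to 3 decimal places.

0.882

CPM(0 h) = 13016 / 37.99 = 342.6165
CPM(8 h) = 19285 / 30.54 = 631.4669
Fold change = 631.4669 / 342.6165 = 1.84307
log2(1.84307) = 0.8821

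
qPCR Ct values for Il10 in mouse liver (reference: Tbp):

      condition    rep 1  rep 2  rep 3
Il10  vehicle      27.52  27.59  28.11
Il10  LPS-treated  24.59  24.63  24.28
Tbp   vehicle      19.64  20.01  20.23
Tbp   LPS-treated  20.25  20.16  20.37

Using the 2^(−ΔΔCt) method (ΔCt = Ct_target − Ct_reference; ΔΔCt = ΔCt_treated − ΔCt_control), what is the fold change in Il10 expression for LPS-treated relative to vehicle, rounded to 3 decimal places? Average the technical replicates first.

11.632

Mean Ct: Il10 vehicle 27.740; Il10 LPS-treated 24.500; Tbp vehicle 19.960; Tbp LPS-treated 20.260
ΔCt(vehicle) = 27.740 − 19.960 = 7.780
ΔCt(LPS-treated) = 24.500 − 20.260 = 4.240
ΔΔCt = 4.240 − 7.780 = -3.540
Fold change = 2^(−(-3.540)) = 2^3.540 = 11.6318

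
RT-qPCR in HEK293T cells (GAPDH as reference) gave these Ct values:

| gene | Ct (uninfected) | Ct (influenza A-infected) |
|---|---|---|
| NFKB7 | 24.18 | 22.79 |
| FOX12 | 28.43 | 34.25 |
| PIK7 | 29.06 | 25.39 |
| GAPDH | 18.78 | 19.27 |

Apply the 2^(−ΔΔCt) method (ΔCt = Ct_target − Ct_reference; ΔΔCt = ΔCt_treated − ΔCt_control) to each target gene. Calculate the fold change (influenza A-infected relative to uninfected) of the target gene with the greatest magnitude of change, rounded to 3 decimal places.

0.025

NFKB7: ΔΔCt = (22.79−19.27) − (24.18−18.78) = 3.52 − 5.40 = -1.88; fold change = 2^1.88 = 3.681
FOX12: ΔΔCt = (34.25−19.27) − (28.43−18.78) = 14.98 − 9.65 = 5.33; fold change = 2^-5.33 = 0.025
PIK7: ΔΔCt = (25.39−19.27) − (29.06−18.78) = 6.12 − 10.28 = -4.16; fold change = 2^4.16 = 17.877
FOX12 has the largest |ΔΔCt| = 5.33.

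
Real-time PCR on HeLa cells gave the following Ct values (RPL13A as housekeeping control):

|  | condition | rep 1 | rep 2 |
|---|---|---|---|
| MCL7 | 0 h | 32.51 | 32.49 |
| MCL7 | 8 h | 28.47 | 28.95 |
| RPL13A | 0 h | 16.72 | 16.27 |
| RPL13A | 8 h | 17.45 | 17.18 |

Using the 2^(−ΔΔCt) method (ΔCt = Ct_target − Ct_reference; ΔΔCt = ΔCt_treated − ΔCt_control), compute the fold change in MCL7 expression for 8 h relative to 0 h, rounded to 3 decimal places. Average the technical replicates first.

24.420

Mean Ct: MCL7 0 h 32.500; MCL7 8 h 28.710; RPL13A 0 h 16.495; RPL13A 8 h 17.315
ΔCt(0 h) = 32.500 − 16.495 = 16.005
ΔCt(8 h) = 28.710 − 17.315 = 11.395
ΔΔCt = 11.395 − 16.005 = -4.610
Fold change = 2^(−(-4.610)) = 2^4.610 = 24.4201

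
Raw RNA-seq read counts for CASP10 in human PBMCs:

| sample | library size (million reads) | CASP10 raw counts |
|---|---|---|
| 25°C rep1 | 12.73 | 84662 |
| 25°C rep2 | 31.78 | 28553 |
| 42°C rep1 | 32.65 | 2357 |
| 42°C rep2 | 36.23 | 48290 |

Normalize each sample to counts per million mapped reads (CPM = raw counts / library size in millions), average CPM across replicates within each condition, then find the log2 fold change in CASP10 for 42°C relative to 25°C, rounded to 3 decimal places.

-2.426

CPM(25°C rep1) = 84662 / 12.73 = 6650.5892
CPM(25°C rep2) = 28553 / 31.78 = 898.4581
CPM(42°C rep1) = 2357 / 32.65 = 72.1899
CPM(42°C rep2) = 48290 / 36.23 = 1332.8733
mean CPM(25°C) = 3774.5237; mean CPM(42°C) = 702.5316
Fold change = 702.5316 / 3774.5237 = 0.18612
log2(0.18612) = -2.4257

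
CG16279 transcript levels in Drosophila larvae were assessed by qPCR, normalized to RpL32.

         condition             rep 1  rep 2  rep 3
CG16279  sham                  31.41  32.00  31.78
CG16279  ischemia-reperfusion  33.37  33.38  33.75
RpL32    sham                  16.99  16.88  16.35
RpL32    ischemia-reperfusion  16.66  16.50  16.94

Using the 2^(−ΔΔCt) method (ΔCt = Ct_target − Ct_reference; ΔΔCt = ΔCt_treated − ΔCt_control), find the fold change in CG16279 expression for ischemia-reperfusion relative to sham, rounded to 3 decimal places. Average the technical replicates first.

0.285

Mean Ct: CG16279 sham 31.730; CG16279 ischemia-reperfusion 33.500; RpL32 sham 16.740; RpL32 ischemia-reperfusion 16.700
ΔCt(sham) = 31.730 − 16.740 = 14.990
ΔCt(ischemia-reperfusion) = 33.500 − 16.700 = 16.800
ΔΔCt = 16.800 − 14.990 = 1.810
Fold change = 2^(−1.810) = 0.2852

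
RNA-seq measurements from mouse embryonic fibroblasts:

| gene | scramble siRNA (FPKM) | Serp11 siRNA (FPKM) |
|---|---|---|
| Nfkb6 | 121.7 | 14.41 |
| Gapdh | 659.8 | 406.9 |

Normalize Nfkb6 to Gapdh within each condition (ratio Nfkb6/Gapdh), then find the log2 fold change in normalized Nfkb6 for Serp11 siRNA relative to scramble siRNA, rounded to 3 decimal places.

-2.381

Nfkb6/Gapdh (scramble siRNA) = 121.7 / 659.8 = 0.18445
Nfkb6/Gapdh (Serp11 siRNA) = 14.41 / 406.9 = 0.035414
Fold change = 0.035414 / 0.18445 = 0.1920
log2(0.1920) = -2.3808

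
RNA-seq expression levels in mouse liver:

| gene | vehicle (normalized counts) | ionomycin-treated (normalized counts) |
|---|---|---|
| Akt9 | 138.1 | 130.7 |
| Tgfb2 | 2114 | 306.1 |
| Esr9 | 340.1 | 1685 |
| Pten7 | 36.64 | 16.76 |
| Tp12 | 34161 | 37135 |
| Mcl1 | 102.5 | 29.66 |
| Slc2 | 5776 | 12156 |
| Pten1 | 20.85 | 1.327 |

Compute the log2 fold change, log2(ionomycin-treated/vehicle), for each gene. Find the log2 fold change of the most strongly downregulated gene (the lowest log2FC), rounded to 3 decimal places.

log2(130.7/138.1) = -0.079  (Akt9)
log2(306.1/2114) = -2.788  (Tgfb2)
log2(1685/340.1) = 2.309  (Esr9)
log2(16.76/36.64) = -1.128  (Pten7)
log2(37135/34161) = 0.120  (Tp12)
log2(29.66/102.5) = -1.789  (Mcl1)
log2(12156/5776) = 1.074  (Slc2)
log2(1.327/20.85) = -3.974  (Pten1)
Pten1 is most strongly downregulated.

-3.974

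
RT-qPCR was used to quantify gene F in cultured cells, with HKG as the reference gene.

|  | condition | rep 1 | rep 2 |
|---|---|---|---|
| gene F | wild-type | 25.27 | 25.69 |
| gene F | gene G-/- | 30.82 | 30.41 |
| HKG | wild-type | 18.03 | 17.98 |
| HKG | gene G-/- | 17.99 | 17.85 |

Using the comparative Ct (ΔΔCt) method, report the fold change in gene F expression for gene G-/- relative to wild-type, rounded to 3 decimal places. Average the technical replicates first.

0.027

Mean Ct: gene F wild-type 25.480; gene F gene G-/- 30.615; HKG wild-type 18.005; HKG gene G-/- 17.920
ΔCt(wild-type) = 25.480 − 18.005 = 7.475
ΔCt(gene G-/-) = 30.615 − 17.920 = 12.695
ΔΔCt = 12.695 − 7.475 = 5.220
Fold change = 2^(−5.220) = 0.0268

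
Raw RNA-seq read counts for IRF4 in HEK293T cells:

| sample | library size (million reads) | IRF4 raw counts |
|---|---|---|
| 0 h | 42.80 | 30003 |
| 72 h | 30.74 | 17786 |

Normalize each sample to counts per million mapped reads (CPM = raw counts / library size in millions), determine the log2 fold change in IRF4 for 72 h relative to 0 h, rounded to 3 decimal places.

-0.277

CPM(0 h) = 30003 / 42.80 = 701.0047
CPM(72 h) = 17786 / 30.74 = 578.5947
Fold change = 578.5947 / 701.0047 = 0.82538
log2(0.82538) = -0.2769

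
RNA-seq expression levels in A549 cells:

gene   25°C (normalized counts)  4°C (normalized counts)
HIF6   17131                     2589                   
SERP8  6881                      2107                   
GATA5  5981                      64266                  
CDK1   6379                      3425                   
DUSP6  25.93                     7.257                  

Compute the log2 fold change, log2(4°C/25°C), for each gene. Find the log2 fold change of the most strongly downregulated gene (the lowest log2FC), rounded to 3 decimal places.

log2(2589/17131) = -2.726  (HIF6)
log2(2107/6881) = -1.707  (SERP8)
log2(64266/5981) = 3.426  (GATA5)
log2(3425/6379) = -0.897  (CDK1)
log2(7.257/25.93) = -1.837  (DUSP6)
HIF6 is most strongly downregulated.

-2.726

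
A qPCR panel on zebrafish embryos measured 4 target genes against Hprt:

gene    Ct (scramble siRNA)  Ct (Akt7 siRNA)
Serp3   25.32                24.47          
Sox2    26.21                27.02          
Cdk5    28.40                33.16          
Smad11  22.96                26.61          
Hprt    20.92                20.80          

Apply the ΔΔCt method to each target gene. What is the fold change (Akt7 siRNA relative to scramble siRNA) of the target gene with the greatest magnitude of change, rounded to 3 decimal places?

Serp3: ΔΔCt = (24.47−20.80) − (25.32−20.92) = 3.67 − 4.40 = -0.73; fold change = 2^0.73 = 1.659
Sox2: ΔΔCt = (27.02−20.80) − (26.21−20.92) = 6.22 − 5.29 = 0.93; fold change = 2^-0.93 = 0.525
Cdk5: ΔΔCt = (33.16−20.80) − (28.40−20.92) = 12.36 − 7.48 = 4.88; fold change = 2^-4.88 = 0.034
Smad11: ΔΔCt = (26.61−20.80) − (22.96−20.92) = 5.81 − 2.04 = 3.77; fold change = 2^-3.77 = 0.073
Cdk5 has the largest |ΔΔCt| = 4.88.

0.034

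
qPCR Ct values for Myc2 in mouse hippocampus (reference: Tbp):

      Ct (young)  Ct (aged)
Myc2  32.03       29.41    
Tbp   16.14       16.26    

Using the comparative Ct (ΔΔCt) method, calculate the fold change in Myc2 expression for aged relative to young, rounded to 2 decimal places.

6.68

ΔCt(young) = 32.030 − 16.140 = 15.890
ΔCt(aged) = 29.410 − 16.260 = 13.150
ΔΔCt = 13.150 − 15.890 = -2.740
Fold change = 2^(−(-2.740)) = 2^2.740 = 6.681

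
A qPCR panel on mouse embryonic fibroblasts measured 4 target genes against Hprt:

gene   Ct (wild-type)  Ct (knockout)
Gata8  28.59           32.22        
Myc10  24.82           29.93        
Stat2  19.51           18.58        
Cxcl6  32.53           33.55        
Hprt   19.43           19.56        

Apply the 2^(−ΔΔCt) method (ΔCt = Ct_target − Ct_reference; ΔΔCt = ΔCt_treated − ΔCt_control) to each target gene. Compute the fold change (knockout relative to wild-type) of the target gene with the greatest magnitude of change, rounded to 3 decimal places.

0.032

Gata8: ΔΔCt = (32.22−19.56) − (28.59−19.43) = 12.66 − 9.16 = 3.50; fold change = 2^-3.50 = 0.088
Myc10: ΔΔCt = (29.93−19.56) − (24.82−19.43) = 10.37 − 5.39 = 4.98; fold change = 2^-4.98 = 0.032
Stat2: ΔΔCt = (18.58−19.56) − (19.51−19.43) = -0.98 − 0.08 = -1.06; fold change = 2^1.06 = 2.085
Cxcl6: ΔΔCt = (33.55−19.56) − (32.53−19.43) = 13.99 − 13.10 = 0.89; fold change = 2^-0.89 = 0.540
Myc10 has the largest |ΔΔCt| = 4.98.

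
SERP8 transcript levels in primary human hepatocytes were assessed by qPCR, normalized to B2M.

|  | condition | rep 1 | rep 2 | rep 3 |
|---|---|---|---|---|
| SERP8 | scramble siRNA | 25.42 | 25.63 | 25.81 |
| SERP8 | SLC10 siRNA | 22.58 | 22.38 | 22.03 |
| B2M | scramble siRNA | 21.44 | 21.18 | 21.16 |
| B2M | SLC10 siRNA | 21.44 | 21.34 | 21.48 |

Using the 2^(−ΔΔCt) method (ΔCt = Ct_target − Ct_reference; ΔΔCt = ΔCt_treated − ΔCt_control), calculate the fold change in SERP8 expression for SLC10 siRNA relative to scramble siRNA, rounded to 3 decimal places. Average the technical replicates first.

Mean Ct: SERP8 scramble siRNA 25.620; SERP8 SLC10 siRNA 22.330; B2M scramble siRNA 21.260; B2M SLC10 siRNA 21.420
ΔCt(scramble siRNA) = 25.620 − 21.260 = 4.360
ΔCt(SLC10 siRNA) = 22.330 − 21.420 = 0.910
ΔΔCt = 0.910 − 4.360 = -3.450
Fold change = 2^(−(-3.450)) = 2^3.450 = 10.9283

10.928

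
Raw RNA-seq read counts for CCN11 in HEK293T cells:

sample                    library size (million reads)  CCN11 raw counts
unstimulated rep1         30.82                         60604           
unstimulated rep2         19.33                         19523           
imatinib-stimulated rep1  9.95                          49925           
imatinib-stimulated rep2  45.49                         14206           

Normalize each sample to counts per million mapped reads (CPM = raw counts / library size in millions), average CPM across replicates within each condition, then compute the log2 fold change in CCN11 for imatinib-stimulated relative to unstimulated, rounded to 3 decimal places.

CPM(unstimulated rep1) = 60604 / 30.82 = 1966.3855
CPM(unstimulated rep2) = 19523 / 19.33 = 1009.9845
CPM(imatinib-stimulated rep1) = 49925 / 9.95 = 5017.5879
CPM(imatinib-stimulated rep2) = 14206 / 45.49 = 312.2884
mean CPM(unstimulated) = 1488.1850; mean CPM(imatinib-stimulated) = 2664.9382
Fold change = 2664.9382 / 1488.1850 = 1.79073
log2(1.79073) = 0.8405

0.841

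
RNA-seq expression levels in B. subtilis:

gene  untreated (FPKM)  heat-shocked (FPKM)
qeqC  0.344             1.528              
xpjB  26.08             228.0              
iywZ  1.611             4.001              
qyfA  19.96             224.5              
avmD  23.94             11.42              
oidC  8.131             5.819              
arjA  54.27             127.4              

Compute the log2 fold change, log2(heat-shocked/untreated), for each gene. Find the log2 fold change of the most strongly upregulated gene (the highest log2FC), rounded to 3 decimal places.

log2(1.528/0.344) = 2.151  (qeqC)
log2(228.0/26.08) = 3.128  (xpjB)
log2(4.001/1.611) = 1.312  (iywZ)
log2(224.5/19.96) = 3.492  (qyfA)
log2(11.42/23.94) = -1.068  (avmD)
log2(5.819/8.131) = -0.483  (oidC)
log2(127.4/54.27) = 1.231  (arjA)
qyfA is most strongly upregulated.

3.492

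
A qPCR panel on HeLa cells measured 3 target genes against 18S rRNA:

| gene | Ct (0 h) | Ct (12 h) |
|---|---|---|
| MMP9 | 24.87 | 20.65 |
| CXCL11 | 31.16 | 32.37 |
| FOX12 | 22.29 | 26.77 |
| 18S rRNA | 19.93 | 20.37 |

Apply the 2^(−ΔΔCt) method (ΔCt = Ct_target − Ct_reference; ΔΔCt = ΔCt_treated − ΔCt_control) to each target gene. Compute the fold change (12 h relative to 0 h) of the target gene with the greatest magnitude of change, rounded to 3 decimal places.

25.281

MMP9: ΔΔCt = (20.65−20.37) − (24.87−19.93) = 0.28 − 4.94 = -4.66; fold change = 2^4.66 = 25.281
CXCL11: ΔΔCt = (32.37−20.37) − (31.16−19.93) = 12.00 − 11.23 = 0.77; fold change = 2^-0.77 = 0.586
FOX12: ΔΔCt = (26.77−20.37) − (22.29−19.93) = 6.40 − 2.36 = 4.04; fold change = 2^-4.04 = 0.061
MMP9 has the largest |ΔΔCt| = 4.66.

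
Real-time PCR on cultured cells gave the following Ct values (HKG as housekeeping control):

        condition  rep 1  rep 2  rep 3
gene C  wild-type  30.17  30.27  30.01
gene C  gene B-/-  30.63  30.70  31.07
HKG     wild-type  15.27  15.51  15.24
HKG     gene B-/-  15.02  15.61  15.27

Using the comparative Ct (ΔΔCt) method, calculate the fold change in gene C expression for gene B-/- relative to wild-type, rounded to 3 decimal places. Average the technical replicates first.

0.620

Mean Ct: gene C wild-type 30.150; gene C gene B-/- 30.800; HKG wild-type 15.340; HKG gene B-/- 15.300
ΔCt(wild-type) = 30.150 − 15.340 = 14.810
ΔCt(gene B-/-) = 30.800 − 15.300 = 15.500
ΔΔCt = 15.500 − 14.810 = 0.690
Fold change = 2^(−0.690) = 0.6199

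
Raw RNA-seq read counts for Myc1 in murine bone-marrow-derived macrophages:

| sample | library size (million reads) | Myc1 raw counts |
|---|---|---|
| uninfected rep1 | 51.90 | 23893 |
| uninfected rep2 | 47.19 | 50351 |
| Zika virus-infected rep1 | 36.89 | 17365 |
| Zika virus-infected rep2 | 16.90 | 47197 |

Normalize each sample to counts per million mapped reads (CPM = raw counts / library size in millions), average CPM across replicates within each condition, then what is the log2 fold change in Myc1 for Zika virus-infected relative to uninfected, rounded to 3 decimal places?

1.095

CPM(uninfected rep1) = 23893 / 51.90 = 460.3661
CPM(uninfected rep2) = 50351 / 47.19 = 1066.9845
CPM(Zika virus-infected rep1) = 17365 / 36.89 = 470.7238
CPM(Zika virus-infected rep2) = 47197 / 16.90 = 2792.7219
mean CPM(uninfected) = 763.6753; mean CPM(Zika virus-infected) = 1631.7228
Fold change = 1631.7228 / 763.6753 = 2.13667
log2(2.13667) = 1.0954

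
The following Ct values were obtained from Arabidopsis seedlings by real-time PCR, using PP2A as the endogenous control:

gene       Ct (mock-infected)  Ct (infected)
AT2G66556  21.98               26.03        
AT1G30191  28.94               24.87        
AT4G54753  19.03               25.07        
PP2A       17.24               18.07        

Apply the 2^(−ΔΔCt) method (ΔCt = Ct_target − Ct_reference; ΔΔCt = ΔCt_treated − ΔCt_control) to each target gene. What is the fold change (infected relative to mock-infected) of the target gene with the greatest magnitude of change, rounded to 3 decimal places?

0.027

AT2G66556: ΔΔCt = (26.03−18.07) − (21.98−17.24) = 7.96 − 4.74 = 3.22; fold change = 2^-3.22 = 0.107
AT1G30191: ΔΔCt = (24.87−18.07) − (28.94−17.24) = 6.80 − 11.70 = -4.90; fold change = 2^4.90 = 29.857
AT4G54753: ΔΔCt = (25.07−18.07) − (19.03−17.24) = 7.00 − 1.79 = 5.21; fold change = 2^-5.21 = 0.027
AT4G54753 has the largest |ΔΔCt| = 5.21.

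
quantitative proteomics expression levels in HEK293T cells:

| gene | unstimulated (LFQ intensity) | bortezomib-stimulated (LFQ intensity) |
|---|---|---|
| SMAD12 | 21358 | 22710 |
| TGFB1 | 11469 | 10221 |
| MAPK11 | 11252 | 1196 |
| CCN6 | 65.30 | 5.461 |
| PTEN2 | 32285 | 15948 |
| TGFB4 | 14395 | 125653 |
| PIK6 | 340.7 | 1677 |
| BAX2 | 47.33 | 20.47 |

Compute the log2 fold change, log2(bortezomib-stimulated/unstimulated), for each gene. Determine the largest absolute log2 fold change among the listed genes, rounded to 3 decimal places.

log2(22710/21358) = 0.089  (SMAD12)
log2(10221/11469) = -0.166  (TGFB1)
log2(1196/11252) = -3.234  (MAPK11)
log2(5.461/65.30) = -3.580  (CCN6)
log2(15948/32285) = -1.017  (PTEN2)
log2(125653/14395) = 3.126  (TGFB4)
log2(1677/340.7) = 2.299  (PIK6)
log2(20.47/47.33) = -1.209  (BAX2)
The largest magnitude belongs to CCN6.

3.580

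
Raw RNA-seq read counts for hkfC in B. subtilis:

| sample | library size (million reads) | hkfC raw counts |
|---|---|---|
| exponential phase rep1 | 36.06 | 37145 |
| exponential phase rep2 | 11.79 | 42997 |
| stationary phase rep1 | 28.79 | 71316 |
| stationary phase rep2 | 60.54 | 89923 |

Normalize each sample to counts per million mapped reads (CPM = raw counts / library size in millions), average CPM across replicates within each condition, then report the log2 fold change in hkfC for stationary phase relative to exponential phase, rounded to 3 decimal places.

-0.239

CPM(exponential phase rep1) = 37145 / 36.06 = 1030.0887
CPM(exponential phase rep2) = 42997 / 11.79 = 3646.9042
CPM(stationary phase rep1) = 71316 / 28.79 = 2477.1101
CPM(stationary phase rep2) = 89923 / 60.54 = 1485.3485
mean CPM(exponential phase) = 2338.4964; mean CPM(stationary phase) = 1981.2293
Fold change = 1981.2293 / 2338.4964 = 0.84722
log2(0.84722) = -0.2392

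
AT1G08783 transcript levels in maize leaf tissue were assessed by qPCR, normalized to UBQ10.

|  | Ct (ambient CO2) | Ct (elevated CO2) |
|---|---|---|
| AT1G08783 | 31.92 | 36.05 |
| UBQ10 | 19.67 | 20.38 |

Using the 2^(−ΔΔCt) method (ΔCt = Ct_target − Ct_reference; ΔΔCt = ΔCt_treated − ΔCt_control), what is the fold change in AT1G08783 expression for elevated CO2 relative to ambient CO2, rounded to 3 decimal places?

ΔCt(ambient CO2) = 31.920 − 19.670 = 12.250
ΔCt(elevated CO2) = 36.050 − 20.380 = 15.670
ΔΔCt = 15.670 − 12.250 = 3.420
Fold change = 2^(−3.420) = 0.0934

0.093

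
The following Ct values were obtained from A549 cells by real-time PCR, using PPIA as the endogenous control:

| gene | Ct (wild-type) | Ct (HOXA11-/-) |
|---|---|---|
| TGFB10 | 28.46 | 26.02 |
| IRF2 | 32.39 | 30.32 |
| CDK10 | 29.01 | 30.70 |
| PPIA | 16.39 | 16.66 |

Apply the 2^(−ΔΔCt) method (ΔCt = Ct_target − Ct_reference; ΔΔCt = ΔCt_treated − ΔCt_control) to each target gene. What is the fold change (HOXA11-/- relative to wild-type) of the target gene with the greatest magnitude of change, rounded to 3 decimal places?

6.543

TGFB10: ΔΔCt = (26.02−16.66) − (28.46−16.39) = 9.36 − 12.07 = -2.71; fold change = 2^2.71 = 6.543
IRF2: ΔΔCt = (30.32−16.66) − (32.39−16.39) = 13.66 − 16.00 = -2.34; fold change = 2^2.34 = 5.063
CDK10: ΔΔCt = (30.70−16.66) − (29.01−16.39) = 14.04 − 12.62 = 1.42; fold change = 2^-1.42 = 0.374
TGFB10 has the largest |ΔΔCt| = 2.71.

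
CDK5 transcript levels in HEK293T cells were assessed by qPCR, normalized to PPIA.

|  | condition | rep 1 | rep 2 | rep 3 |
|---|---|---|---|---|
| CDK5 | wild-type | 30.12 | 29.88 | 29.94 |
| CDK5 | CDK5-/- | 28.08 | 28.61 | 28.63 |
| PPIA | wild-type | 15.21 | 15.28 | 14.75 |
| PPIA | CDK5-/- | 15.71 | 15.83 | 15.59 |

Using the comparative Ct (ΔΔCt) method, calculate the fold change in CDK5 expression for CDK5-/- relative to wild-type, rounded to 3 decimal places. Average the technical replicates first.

4.500

Mean Ct: CDK5 wild-type 29.980; CDK5 CDK5-/- 28.440; PPIA wild-type 15.080; PPIA CDK5-/- 15.710
ΔCt(wild-type) = 29.980 − 15.080 = 14.900
ΔCt(CDK5-/-) = 28.440 − 15.710 = 12.730
ΔΔCt = 12.730 − 14.900 = -2.170
Fold change = 2^(−(-2.170)) = 2^2.170 = 4.5002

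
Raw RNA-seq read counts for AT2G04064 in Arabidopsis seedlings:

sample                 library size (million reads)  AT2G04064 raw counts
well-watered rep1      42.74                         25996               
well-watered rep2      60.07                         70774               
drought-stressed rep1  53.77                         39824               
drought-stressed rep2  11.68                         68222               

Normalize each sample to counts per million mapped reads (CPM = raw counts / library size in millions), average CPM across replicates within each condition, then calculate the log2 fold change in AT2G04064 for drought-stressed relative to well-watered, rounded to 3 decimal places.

1.881

CPM(well-watered rep1) = 25996 / 42.74 = 608.2358
CPM(well-watered rep2) = 70774 / 60.07 = 1178.1921
CPM(drought-stressed rep1) = 39824 / 53.77 = 740.6360
CPM(drought-stressed rep2) = 68222 / 11.68 = 5840.9247
mean CPM(well-watered) = 893.2140; mean CPM(drought-stressed) = 3290.7803
Fold change = 3290.7803 / 893.2140 = 3.68420
log2(3.68420) = 1.8814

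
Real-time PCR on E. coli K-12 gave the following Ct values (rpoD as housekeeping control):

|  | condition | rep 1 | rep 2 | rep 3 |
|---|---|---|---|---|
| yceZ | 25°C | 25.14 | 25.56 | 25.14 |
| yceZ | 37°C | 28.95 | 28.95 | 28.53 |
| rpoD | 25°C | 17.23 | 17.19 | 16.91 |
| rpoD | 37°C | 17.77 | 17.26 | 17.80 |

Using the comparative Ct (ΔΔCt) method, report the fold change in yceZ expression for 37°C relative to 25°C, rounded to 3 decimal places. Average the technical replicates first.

0.122

Mean Ct: yceZ 25°C 25.280; yceZ 37°C 28.810; rpoD 25°C 17.110; rpoD 37°C 17.610
ΔCt(25°C) = 25.280 − 17.110 = 8.170
ΔCt(37°C) = 28.810 − 17.610 = 11.200
ΔΔCt = 11.200 − 8.170 = 3.030
Fold change = 2^(−3.030) = 0.1224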